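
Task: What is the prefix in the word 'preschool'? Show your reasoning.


The word 'preschool' = 'pre' (prefix) + 'school' (root). The prefix is 'pre'.

pre


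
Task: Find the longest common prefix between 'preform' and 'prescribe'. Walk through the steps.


Compare from the start: 3 characters match: 'pre'. Mismatch at position 4: 'f' vs 's'.

pre


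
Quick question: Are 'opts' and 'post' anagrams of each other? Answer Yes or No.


Sorted letters of 'opts': 'opst'
Sorted letters of 'post': 'opst'
They match.

Yes


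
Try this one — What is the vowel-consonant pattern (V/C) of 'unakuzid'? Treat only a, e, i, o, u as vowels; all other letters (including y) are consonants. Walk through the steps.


Letter mapping: u = V, n = C, a = V, k = C, u = V, z = C, i = V, d = C.

VCVCVCVC


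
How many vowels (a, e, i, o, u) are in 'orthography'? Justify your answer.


Vowels in 'orthography': o, o, a = 3 vowels.

3


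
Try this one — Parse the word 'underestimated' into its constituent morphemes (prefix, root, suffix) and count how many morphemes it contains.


Step 1: Identify prefix: 'under' (meaning: beneath/insufficient)
Step 2: Identify root: 'estimate'
Step 3: Identify suffix(es): 'ed'
Decomposition: under- (prefix: beneath/insufficient) + estimate (root) + -ed (suffix: past)
Total morphemes: 3

3 morphemes (under- (prefix: beneath/insufficient) + estimate (root) + -ed (suffix: past))


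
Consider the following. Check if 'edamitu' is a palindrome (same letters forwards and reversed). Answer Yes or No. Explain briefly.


Forward: 'edamitu'
Reversed: 'utimade'
They differ.

No


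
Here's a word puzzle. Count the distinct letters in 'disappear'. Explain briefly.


Unique letters in 'disappear': {a, d, e, i, p, r, s} = 7 distinct letters.

7


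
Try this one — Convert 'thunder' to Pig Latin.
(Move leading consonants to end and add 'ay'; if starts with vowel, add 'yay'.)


'thunder': move consonant cluster 'th' to end and add 'ay': 'underthay'.

underthay


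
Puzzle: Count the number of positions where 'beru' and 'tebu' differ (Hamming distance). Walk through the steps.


Alignment:
Position 1: 'b' vs 't' = DIFFER
Position 2: 'e' vs 'e' = match
Position 3: 'r' vs 'b' = DIFFER
Position 4: 'u' vs 'u' = match
Total differences: 2

2


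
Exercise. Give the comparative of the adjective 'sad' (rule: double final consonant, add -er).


Apply comparative formation (double final consonant, add -er): 'sad' -> 'sadder'.

sadder


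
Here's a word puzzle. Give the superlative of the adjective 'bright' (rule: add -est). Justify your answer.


Apply superlative formation (add -est): 'bright' -> 'brightest'.

brightest


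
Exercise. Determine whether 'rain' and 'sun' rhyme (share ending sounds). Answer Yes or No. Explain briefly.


Rime (stressed vowel + following sounds) of 'rain': -ain = /eɪn/
Rime of 'sun': -un = /ʌn/
/eɪn/ and /ʌn/ are different ending sounds, so the words do not rhyme.

No


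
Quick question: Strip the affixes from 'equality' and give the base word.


Remove suffix '-ity' from 'equality' to get root 'equal'.

equal


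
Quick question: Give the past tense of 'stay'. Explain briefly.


Apply rule: Add -ed. 'stay' becomes 'stayed'.

stayed


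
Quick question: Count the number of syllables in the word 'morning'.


Break 'morning' into syllables: morn-ing -> morn | ing = 2 syllables

2 syllables


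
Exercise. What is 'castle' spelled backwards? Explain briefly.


Reverse 'castle' character by character: 'eltsac'.

eltsac


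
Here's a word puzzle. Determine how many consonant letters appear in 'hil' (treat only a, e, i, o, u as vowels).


Consonants in 'hil': h, l = 2 consonants.

2


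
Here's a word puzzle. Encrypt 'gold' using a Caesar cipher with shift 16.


Shift each letter by 16: g -> w, o -> e, l -> b, d -> t. Result: 'webt'.

webt


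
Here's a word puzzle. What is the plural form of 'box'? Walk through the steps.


Apply rule: Add -es (sibilant/fricative ending). 'box' becomes 'boxes'.

boxes


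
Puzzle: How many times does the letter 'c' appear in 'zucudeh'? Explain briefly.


Letter 'c' in 'zucudeh': found at position(s) 3 = 1 occurrence(s).

1


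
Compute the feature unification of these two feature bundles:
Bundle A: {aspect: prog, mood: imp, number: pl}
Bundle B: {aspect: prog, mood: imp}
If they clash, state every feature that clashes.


Compare features:
aspect: A=prog vs B=prog -> unified: prog
mood: A=imp vs B=imp -> unified: imp
number: A=pl vs B=_ -> unified: pl
No clashes found.

Unified: {aspect: prog, mood: imp, number: pl}


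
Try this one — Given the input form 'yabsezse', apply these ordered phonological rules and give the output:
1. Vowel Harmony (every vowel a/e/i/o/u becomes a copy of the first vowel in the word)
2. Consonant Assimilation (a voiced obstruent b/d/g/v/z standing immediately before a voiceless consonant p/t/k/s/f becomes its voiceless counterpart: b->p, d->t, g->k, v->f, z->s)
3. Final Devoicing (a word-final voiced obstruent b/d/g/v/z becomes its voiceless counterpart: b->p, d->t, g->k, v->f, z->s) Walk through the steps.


Starting form: 'yabsezse'
Rule 1: Vowel Harmony: all vowels become 'a' (matching first vowel). 'yabsezse' -> 'yabsazsa'
Rule 2: Consonant Assimilation: voiced obstruent before voiceless consonant becomes voiceless ('bs' -> 'ps', 'zs' -> 'ss'). 'yabsazsa' -> 'yapsassa'
Rule 3: Final Devoicing: the word ends in the vowel 'a', not a consonant. No change.
Final form: 'yapsassa'

yapsassa


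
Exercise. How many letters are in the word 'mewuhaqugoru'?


Spell out 'mewuhaqugoru' and number each letter: m(1), e(2), w(3), u(4), h(5), a(6), q(7), u(8), g(9), o(10), r(11), u(12). Total: 12 letters.

12


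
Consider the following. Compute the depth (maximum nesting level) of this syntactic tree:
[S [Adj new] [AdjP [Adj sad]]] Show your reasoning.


Count bracket nesting levels:
'[' at pos 0: depth = 1
'[' at pos 3: depth = 2
'[' at pos 13: depth = 2
'[' at pos 19: depth = 3
Maximum depth reached: 3

3


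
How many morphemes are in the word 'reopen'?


Decomposition: re- (prefix) + open (root) = 2 morpheme(s)

2 morphemes


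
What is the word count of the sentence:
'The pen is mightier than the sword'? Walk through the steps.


Split into words: The | pen | is | mightier | than | the | sword = 7 words.

7


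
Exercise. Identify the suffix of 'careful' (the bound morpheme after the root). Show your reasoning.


The word 'careful' = 'care' (root) + '-ful' (suffix). The suffix is '-ful'.

ful


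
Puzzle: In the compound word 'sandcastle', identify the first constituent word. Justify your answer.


Split 'sandcastle' into 'sand' + 'castle'. The first part is 'sand'.

sand


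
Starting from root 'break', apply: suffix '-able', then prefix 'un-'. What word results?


Step 1: Add suffix '-able' to 'break' = 'breakable'
Step 2: Add prefix 'un-' to 'breakable' = 'unbreakable'

unbreakable


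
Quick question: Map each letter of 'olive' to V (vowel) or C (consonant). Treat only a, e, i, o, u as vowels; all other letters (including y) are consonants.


Letter mapping: o = V, l = C, i = V, v = C, e = V.

VCVCV


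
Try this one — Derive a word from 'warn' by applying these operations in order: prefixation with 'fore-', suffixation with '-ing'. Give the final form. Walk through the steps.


Step 1: Add prefix 'fore-' to 'warn' = 'forewarn'
Step 2: Add suffix '-ing' to 'forewarn' = 'forewarning'

forewarning


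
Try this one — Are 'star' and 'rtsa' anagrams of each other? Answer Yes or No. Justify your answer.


Sorted letters of 'star': 'arst'
Sorted letters of 'rtsa': 'arst'
They match.

Yes


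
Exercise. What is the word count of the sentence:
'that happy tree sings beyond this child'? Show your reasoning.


Split into words: that | happy | tree | sings | beyond | this | child = 7 words.

7


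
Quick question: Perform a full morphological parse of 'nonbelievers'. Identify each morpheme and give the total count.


Step 1: Identify prefix: 'non' (meaning: not)
Step 2: Identify root: 'believe'
Step 3: Identify suffix(es): 'er, s'
Decomposition: non- (prefix: not) + believe (root) + -er (suffix: one who) + -s (plural)
Total morphemes: 4

4 morphemes (non- (prefix: not) + believe (root) + -er (suffix: one who) + -s (plural))


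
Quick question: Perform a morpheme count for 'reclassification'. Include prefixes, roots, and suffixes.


Decomposition: re- (prefix) + class (root) + -ify (suffix) + -ation (suffix) = 4 morpheme(s)

4 morphemes


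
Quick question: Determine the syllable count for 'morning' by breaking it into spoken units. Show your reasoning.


Break 'morning' into syllables: morn-ing -> morn | ing = 2 syllables

2 syllables


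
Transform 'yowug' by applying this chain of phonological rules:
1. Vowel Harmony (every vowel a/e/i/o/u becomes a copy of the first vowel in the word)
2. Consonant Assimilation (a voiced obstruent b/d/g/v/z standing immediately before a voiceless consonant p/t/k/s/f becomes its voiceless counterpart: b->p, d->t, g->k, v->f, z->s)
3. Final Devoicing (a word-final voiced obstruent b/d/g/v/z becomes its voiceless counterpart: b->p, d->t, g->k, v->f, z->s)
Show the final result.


Starting form: 'yowug'
Rule 1: Vowel Harmony: all vowels become 'o' (matching first vowel). 'yowug' -> 'yowog'
Rule 2: Consonant Assimilation: no voiced obstruent (b/d/g/v/z) stands immediately before a voiceless consonant (p/t/k/s/f). No change.
Rule 3: Final Devoicing: word-final voiced obstruent 'g' becomes voiceless 'k'. 'yowog' -> 'yowok'
Final form: 'yowok'

yowok


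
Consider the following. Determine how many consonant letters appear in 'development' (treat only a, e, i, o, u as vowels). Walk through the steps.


Consonants in 'development': d, v, l, p, m, n, t = 7 consonants.

7


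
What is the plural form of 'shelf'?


Apply rule: Change -f to -ves. 'shelf' becomes 'shelves'.

shelves


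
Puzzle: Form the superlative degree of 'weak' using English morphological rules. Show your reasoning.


Apply superlative formation (add -est): 'weak' -> 'weakest'.

weakest


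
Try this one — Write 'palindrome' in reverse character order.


Reverse 'palindrome' character by character: 'emordnilap'.

emordnilap


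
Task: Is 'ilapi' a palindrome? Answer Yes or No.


Forward: 'ilapi'
Reversed: 'ipali'
They differ.

No


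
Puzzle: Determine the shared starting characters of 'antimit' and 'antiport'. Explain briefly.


Compare from the start: 4 characters match: 'anti'. Mismatch at position 5: 'm' vs 'p'.

anti


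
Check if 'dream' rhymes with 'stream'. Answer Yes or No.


Rime (stressed vowel + following sounds) of 'dream': -eam = /iːm/
Rime of 'stream': -eam = /iːm/
/iːm/ and /iːm/ are the same ending sound, so the words rhyme.

Yes


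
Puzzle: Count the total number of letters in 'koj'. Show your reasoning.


Spell out 'koj' and number each letter: k(1), o(2), j(3). Total: 3 letters.

3


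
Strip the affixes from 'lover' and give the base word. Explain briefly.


Remove suffix '-er' from 'lover' to get root 'love'.

love


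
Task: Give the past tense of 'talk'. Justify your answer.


Apply rule: Add -ed. 'talk' becomes 'talked'.

talked


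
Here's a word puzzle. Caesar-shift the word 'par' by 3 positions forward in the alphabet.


Shift each letter by 3: p -> s, a -> d, r -> u. Result: 'sdu'.

sdu


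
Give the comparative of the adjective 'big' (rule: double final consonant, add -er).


Apply comparative formation (double final consonant, add -er): 'big' -> 'bigger'.

bigger


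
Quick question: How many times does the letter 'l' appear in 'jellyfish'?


Letter 'l' in 'jellyfish': found at position(s) 3, 4 = 2 occurrence(s).

2


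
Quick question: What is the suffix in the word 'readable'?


The word 'readable' = 'read' (root) + '-able' (suffix). The suffix is '-able'.

able


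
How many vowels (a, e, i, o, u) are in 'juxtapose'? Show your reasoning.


Vowels in 'juxtapose': u, a, o, e = 4 vowels.

4


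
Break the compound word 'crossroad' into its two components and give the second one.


Split 'crossroad' into 'cross' + 'road'. The second part is 'road'.

road


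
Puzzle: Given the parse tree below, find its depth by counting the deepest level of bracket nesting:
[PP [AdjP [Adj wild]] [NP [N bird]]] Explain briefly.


Count bracket nesting levels:
'[' at pos 0: depth = 1
'[' at pos 4: depth = 2
'[' at pos 10: depth = 3
'[' at pos 22: depth = 2
'[' at pos 26: depth = 3
Maximum depth reached: 3

3


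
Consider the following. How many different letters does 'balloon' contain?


Unique letters in 'balloon': {a, b, l, n, o} = 5 distinct letters.

5


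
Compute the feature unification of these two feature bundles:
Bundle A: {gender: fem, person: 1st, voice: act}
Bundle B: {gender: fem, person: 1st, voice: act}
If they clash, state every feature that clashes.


Compare features:
gender: A=fem vs B=fem -> unified: fem
person: A=1st vs B=1st -> unified: 1st
voice: A=act vs B=act -> unified: act
No clashes found.

Unified: {gender: fem, person: 1st, voice: act}


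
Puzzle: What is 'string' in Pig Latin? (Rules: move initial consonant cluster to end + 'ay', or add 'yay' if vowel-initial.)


'string': move consonant cluster 'str' to end and add 'ay': 'ingstray'.

ingstray


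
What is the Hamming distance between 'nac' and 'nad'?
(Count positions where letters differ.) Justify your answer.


Alignment:
Position 1: 'n' vs 'n' = match
Position 2: 'a' vs 'a' = match
Position 3: 'c' vs 'd' = DIFFER
Total differences: 1

1


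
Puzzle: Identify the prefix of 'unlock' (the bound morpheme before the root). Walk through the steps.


The word 'unlock' = 'un' (prefix) + 'lock' (root). The prefix is 'un'.

un


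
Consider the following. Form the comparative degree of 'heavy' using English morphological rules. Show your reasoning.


Apply comparative formation (consonant + y: change y to i, add -er): 'heavy' -> 'heavier'.

heavier


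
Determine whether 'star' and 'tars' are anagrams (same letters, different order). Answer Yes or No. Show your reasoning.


Sorted letters of 'star': 'arst'
Sorted letters of 'tars': 'arst'
They match.

Yes


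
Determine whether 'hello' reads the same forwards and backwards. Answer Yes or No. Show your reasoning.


Forward: 'hello'
Reversed: 'olleh'
They differ.

No


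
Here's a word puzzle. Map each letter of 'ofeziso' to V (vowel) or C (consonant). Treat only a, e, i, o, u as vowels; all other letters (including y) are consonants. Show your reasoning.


Letter mapping: o = V, f = C, e = V, z = C, i = V, s = C, o = V.

VCVCVCV


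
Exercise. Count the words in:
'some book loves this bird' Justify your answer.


Split into words: some | book | loves | this | bird = 5 words.

5


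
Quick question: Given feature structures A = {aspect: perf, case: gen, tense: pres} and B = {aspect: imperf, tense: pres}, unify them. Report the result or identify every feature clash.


Compare features:
aspect: A=perf vs B=imperf -> CLASH
case: A=gen vs B=_ -> unified: gen
tense: A=pres vs B=pres -> unified: pres
Clash detected on feature 'aspect' (perf vs imperf); unification fails.

CLASH on 'aspect' (perf vs imperf)


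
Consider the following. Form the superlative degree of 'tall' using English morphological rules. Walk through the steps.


Apply superlative formation (add -est): 'tall' -> 'tallest'.

tallest


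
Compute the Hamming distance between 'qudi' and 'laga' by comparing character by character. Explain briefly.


Alignment:
Position 1: 'q' vs 'l' = DIFFER
Position 2: 'u' vs 'a' = DIFFER
Position 3: 'd' vs 'g' = DIFFER
Position 4: 'i' vs 'a' = DIFFER
Total differences: 4

4


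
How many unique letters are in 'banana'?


Unique letters in 'banana': {a, b, n} = 3 distinct letters.

3


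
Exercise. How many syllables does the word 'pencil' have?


Break 'pencil' into syllables: pen-cil -> pen | cil = 2 syllables

2 syllables


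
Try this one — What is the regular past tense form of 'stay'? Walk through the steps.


Apply rule: Add -ed. 'stay' becomes 'stayed'.

stayed


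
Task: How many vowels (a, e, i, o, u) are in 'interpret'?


Vowels in 'interpret': i, e, e = 3 vowels.

3


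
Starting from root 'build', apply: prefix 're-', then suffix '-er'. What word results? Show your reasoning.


Step 1: Add prefix 're-' to 'build' = 'rebuild'
Step 2: Add suffix '-er' to 'rebuild' = 'rebuilder'

rebuilder


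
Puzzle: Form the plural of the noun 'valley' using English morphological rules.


Apply rule: Add -s. 'valley' becomes 'valleys'.

valleys


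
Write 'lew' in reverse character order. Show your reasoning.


Reverse 'lew' character by character: 'wel'.

wel


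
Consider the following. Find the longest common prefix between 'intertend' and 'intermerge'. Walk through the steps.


Compare from the start: 5 characters match: 'inter'. Mismatch at position 6: 't' vs 'm'.

inter


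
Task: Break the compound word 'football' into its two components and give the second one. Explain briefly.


Split 'football' into 'foot' + 'ball'. The second part is 'ball'.

ball


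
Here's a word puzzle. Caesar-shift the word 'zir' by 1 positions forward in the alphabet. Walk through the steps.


Shift each letter by 1: z -> a, i -> j, r -> s. Result: 'ajs'.

ajs


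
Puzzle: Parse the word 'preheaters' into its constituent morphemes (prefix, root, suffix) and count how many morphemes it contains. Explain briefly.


Step 1: Identify prefix: 'pre' (meaning: before)
Step 2: Identify root: 'heat'
Step 3: Identify suffix(es): 'er, s'
Decomposition: pre- (prefix: before) + heat (root) + -er (suffix: one who) + -s (plural)
Total morphemes: 4

4 morphemes (pre- (prefix: before) + heat (root) + -er (suffix: one who) + -s (plural))


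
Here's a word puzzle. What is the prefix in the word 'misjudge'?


The word 'misjudge' = 'mis' (prefix) + 'judge' (root). The prefix is 'mis'.

mis


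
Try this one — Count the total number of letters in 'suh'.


Spell out 'suh' and number each letter: s(1), u(2), h(3). Total: 3 letters.

3


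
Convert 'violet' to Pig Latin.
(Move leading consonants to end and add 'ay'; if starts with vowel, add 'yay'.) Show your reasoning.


'violet': move consonant cluster 'v' to end and add 'ay': 'ioletvay'.

ioletvay


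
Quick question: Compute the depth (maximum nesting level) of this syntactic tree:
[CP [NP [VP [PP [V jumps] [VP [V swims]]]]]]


Count bracket nesting levels:
'[' at pos 0: depth = 1
'[' at pos 4: depth = 2
'[' at pos 8: depth = 3
'[' at pos 12: depth = 4
'[' at pos 16: depth = 5
'[' at pos 26: depth = 5
'[' at pos 30: depth = 6
Maximum depth reached: 6

6


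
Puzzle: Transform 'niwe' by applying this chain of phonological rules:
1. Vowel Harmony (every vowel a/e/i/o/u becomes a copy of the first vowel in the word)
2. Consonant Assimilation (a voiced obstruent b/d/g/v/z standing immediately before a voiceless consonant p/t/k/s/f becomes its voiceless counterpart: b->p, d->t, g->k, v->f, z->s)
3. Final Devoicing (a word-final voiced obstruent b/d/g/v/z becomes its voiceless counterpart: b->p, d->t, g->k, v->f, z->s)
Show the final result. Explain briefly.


Starting form: 'niwe'
Rule 1: Vowel Harmony: all vowels become 'i' (matching first vowel). 'niwe' -> 'niwi'
Rule 2: Consonant Assimilation: no voiced obstruent (b/d/g/v/z) stands immediately before a voiceless consonant (p/t/k/s/f). No change.
Rule 3: Final Devoicing: the word ends in the vowel 'i', not a consonant. No change.
Final form: 'niwi'

niwi


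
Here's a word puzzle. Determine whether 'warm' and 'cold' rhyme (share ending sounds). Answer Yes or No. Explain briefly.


Rime (stressed vowel + following sounds) of 'warm': -arm = /ɔːrm/
Rime of 'cold': -old = /oʊld/
/ɔːrm/ and /oʊld/ are different ending sounds, so the words do not rhyme.

No


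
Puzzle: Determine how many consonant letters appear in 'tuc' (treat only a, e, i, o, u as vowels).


Consonants in 'tuc': t, c = 2 consonants.

2


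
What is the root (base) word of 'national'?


Remove suffix '-al' from 'national' to get root 'nation'.

nation


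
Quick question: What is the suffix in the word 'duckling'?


The word 'duckling' = 'duck' (root) + '-ling' (suffix). The suffix is '-ling'.

ling


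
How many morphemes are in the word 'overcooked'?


Decomposition: over- (prefix) + cook (root) + -ed (suffix) = 3 morpheme(s)

3 morphemes


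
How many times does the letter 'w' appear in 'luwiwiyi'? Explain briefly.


Letter 'w' in 'luwiwiyi': found at position(s) 3, 5 = 2 occurrence(s).

2


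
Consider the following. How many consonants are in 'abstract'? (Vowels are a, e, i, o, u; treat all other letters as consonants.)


Consonants in 'abstract': b, s, t, r, c, t = 6 consonants.

6


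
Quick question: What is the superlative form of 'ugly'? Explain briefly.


Apply superlative formation (consonant + y: change y to i, add -est): 'ugly' -> 'ugliest'.

ugliest


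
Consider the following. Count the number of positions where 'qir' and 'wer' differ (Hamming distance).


Alignment:
Position 1: 'q' vs 'w' = DIFFER
Position 2: 'i' vs 'e' = DIFFER
Position 3: 'r' vs 'r' = match
Total differences: 2

2


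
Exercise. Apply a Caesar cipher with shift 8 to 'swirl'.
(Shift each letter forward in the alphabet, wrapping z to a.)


Shift each letter by 8: s -> a, w -> e, i -> q, r -> z, l -> t. Result: 'aeqzt'.

aeqzt


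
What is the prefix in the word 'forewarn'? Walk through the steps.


The word 'forewarn' = 'fore' (prefix) + 'warn' (root). The prefix is 'fore'.

fore


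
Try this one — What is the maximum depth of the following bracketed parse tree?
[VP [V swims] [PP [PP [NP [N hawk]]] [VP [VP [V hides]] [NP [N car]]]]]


Count bracket nesting levels:
'[' at pos 0: depth = 1
'[' at pos 4: depth = 2
'[' at pos 14: depth = 2
'[' at pos 18: depth = 3
'[' at pos 22: depth = 4
'[' at pos 26: depth = 5
'[' at pos 37: depth = 3
'[' at pos 41: depth = 4
'[' at pos 45: depth = 5
'[' at pos 56: depth = 4
'[' at pos 60: depth = 5
Maximum depth reached: 5

5


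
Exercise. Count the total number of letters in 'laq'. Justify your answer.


Spell out 'laq' and number each letter: l(1), a(2), q(3). Total: 3 letters.

3


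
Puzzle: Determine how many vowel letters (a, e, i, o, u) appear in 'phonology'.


Vowels in 'phonology': o, o, o = 3 vowels.

3


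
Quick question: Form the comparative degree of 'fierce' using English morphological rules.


Apply comparative formation (ends in e: add -r): 'fierce' -> 'fiercer'.

fiercer


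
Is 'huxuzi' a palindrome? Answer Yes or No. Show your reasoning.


Forward: 'huxuzi'
Reversed: 'izuxuh'
They differ.

No


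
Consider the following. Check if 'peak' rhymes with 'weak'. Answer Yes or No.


Rime (stressed vowel + following sounds) of 'peak': -eak = /iːk/
Rime of 'weak': -eak = /iːk/
/iːk/ and /iːk/ are the same ending sound, so the words rhyme.

Yes


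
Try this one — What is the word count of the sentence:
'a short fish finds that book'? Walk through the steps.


Split into words: a | short | fish | finds | that | book = 6 words.

6


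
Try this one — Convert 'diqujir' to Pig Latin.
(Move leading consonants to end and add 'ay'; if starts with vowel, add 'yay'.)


'diqujir': move consonant cluster 'd' to end and add 'ay': 'iqujirday'.

iqujirday


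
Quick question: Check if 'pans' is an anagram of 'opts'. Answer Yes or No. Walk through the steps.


Sorted letters of 'pans': 'anps'
Sorted letters of 'opts': 'opst'
They do not match.

No


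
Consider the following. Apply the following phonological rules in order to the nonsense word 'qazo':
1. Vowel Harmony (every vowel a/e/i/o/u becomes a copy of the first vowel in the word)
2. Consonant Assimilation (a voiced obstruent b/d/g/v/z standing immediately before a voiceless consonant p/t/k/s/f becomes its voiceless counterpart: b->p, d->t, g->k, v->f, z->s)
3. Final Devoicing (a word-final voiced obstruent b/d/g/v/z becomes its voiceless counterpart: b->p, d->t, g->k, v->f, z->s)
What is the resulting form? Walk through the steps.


Starting form: 'qazo'
Rule 1: Vowel Harmony: all vowels become 'a' (matching first vowel). 'qazo' -> 'qaza'
Rule 2: Consonant Assimilation: no voiced obstruent (b/d/g/v/z) stands immediately before a voiceless consonant (p/t/k/s/f). No change.
Rule 3: Final Devoicing: the word ends in the vowel 'a', not a consonant. No change.
Final form: 'qaza'

qaza


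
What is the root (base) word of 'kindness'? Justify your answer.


Remove suffix '-ness' from 'kindness' to get root 'kind'.

kind


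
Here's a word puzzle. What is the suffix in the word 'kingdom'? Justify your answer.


The word 'kingdom' = 'king' (root) + '-dom' (suffix). The suffix is '-dom'.

dom


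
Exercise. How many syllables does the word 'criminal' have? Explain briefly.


Break 'criminal' into syllables: crim-i-nal -> crim | i | nal = 3 syllables

3 syllables


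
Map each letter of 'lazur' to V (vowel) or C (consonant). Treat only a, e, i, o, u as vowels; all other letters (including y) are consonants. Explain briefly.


Letter mapping: l = C, a = V, z = C, u = V, r = C.

CVCVC


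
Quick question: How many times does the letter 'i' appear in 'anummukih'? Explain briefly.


Letter 'i' in 'anummukih': found at position(s) 8 = 1 occurrence(s).

1


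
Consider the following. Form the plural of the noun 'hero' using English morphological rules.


Apply rule: Add -es (consonant + o). 'hero' becomes 'heroes'.

heroes


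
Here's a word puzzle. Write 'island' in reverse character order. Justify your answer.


Reverse 'island' character by character: 'dnalsi'.

dnalsi


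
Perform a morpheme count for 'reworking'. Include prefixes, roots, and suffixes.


Decomposition: re- (prefix) + work (root) + -ing (suffix) = 3 morpheme(s)

3 morphemes


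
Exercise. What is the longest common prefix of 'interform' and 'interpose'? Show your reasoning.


Compare from the start: 5 characters match: 'inter'. Mismatch at position 6: 'f' vs 'p'.

inter


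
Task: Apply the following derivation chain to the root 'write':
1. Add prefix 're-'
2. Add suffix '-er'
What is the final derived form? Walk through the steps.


Step 1: Add prefix 're-' to 'write' = 'rewrite'
Step 2: Add suffix '-er' to 'rewrite' = 'rewriter'

rewriter


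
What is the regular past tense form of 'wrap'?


Apply rule: Double final consonant and add -ed. 'wrap' becomes 'wrapped'.

wrapped


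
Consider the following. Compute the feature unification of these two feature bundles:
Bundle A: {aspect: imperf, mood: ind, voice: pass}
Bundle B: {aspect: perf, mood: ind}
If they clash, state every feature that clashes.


Compare features:
aspect: A=imperf vs B=perf -> CLASH
mood: A=ind vs B=ind -> unified: ind
voice: A=pass vs B=_ -> unified: pass
Clash detected on feature 'aspect' (imperf vs perf); unification fails.

CLASH on 'aspect' (imperf vs perf)


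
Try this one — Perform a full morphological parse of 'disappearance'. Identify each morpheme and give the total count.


Step 1: Identify prefix: 'dis' (meaning: not/apart)
Step 2: Identify root: 'appear'
Step 3: Identify suffix(es): 'ance'
Decomposition: dis- (prefix: not/apart) + appear (root) + -ance (suffix: state/act)
Total morphemes: 3

3 morphemes (dis- (prefix: not/apart) + appear (root) + -ance (suffix: state/act))


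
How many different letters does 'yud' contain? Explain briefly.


Unique letters in 'yud': {d, u, y} = 3 distinct letters.

3


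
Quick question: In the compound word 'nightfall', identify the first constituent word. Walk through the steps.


Split 'nightfall' into 'night' + 'fall'. The first part is 'night'.

night


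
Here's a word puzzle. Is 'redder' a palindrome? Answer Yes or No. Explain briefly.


Forward: 'redder'
Reversed: 'redder'
They are identical.

Yes


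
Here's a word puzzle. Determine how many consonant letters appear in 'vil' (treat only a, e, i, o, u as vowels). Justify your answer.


Consonants in 'vil': v, l = 2 consonants.

2


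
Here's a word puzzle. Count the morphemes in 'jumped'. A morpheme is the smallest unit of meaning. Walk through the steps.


Decomposition: jump (root) + -ed (suffix) = 2 morpheme(s)

2 morphemes


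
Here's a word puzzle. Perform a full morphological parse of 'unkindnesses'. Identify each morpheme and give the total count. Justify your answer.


Step 1: Identify prefix: 'un' (meaning: not/reverse)
Step 2: Identify root: 'kind'
Step 3: Identify suffix(es): 'ness, es'
Decomposition: un- (prefix: not/reverse) + kind (root) + -ness (suffix: state of) + -es (plural)
Total morphemes: 4

4 morphemes (un- (prefix: not/reverse) + kind (root) + -ness (suffix: state of) + -es (plural))


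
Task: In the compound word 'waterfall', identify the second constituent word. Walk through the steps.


Split 'waterfall' into 'water' + 'fall'. The second part is 'fall'.

fall


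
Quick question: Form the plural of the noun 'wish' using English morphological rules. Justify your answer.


Apply rule: Add -es (sibilant/fricative ending). 'wish' becomes 'wishes'.

wishes


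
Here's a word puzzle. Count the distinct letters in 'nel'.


Unique letters in 'nel': {e, l, n} = 3 distinct letters.

3


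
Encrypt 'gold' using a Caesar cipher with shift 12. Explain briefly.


Shift each letter by 12: g -> s, o -> a, l -> x, d -> p. Result: 'saxp'.

saxp


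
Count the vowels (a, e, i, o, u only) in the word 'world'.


Vowels in 'world': o = 1 vowels.

1


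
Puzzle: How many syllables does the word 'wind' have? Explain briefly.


Break 'wind' into syllables: wind -> wind = 1 syllable

1 syllable


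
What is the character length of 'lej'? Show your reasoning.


Spell out 'lej' and number each letter: l(1), e(2), j(3). Total: 3 letters.

3


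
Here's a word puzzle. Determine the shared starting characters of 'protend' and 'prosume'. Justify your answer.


Compare from the start: 3 characters match: 'pro'. Mismatch at position 4: 't' vs 's'.

pro


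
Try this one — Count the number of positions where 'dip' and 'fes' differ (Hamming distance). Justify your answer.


Alignment:
Position 1: 'd' vs 'f' = DIFFER
Position 2: 'i' vs 'e' = DIFFER
Position 3: 'p' vs 's' = DIFFER
Total differences: 3

3


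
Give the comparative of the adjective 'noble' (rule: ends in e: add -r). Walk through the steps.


Apply comparative formation (ends in e: add -r): 'noble' -> 'nobler'.

nobler


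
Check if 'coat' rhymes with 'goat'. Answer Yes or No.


Rime (stressed vowel + following sounds) of 'coat': -oat = /oʊt/
Rime of 'goat': -oat = /oʊt/
/oʊt/ and /oʊt/ are the same ending sound, so the words rhyme.

Yes


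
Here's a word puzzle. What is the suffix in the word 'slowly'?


The word 'slowly' = 'slow' (root) + '-ly' (suffix). The suffix is '-ly'.

ly


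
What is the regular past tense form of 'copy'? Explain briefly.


Apply rule: Change -y to -ied. 'copy' becomes 'copied'.

copied


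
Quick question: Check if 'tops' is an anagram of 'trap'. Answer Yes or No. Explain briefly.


Sorted letters of 'tops': 'opst'
Sorted letters of 'trap': 'aprt'
They do not match.

No


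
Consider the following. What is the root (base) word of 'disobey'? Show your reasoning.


Remove prefix 'dis' from 'disobey' to get root 'obey'.

obey


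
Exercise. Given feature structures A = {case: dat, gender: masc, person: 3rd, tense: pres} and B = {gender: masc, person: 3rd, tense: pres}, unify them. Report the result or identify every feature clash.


Compare features:
case: A=dat vs B=_ -> unified: dat
gender: A=masc vs B=masc -> unified: masc
person: A=3rd vs B=3rd -> unified: 3rd
tense: A=pres vs B=pres -> unified: pres
No clashes found.

Unified: {case: dat, gender: masc, person: 3rd, tense: pres}


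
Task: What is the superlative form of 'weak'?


Apply superlative formation (add -est): 'weak' -> 'weakest'.

weakest


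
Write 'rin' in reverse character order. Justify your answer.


Reverse 'rin' character by character: 'nir'.

nir


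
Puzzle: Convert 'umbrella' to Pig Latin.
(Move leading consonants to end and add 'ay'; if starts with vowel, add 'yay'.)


'umbrella' starts with a vowel, so add 'yay': 'umbrellayay'.

umbrellayay


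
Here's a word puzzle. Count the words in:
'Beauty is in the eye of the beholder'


Split into words: Beauty | is | in | the | eye | of | the | beholder = 8 words.

8


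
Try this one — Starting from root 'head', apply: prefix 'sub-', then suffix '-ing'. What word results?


Step 1: Add prefix 'sub-' to 'head' = 'subhead'
Step 2: Add suffix '-ing' to 'subhead' = 'subheading'

subheading


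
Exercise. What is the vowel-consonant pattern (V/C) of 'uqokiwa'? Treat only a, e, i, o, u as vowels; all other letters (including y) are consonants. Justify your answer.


Letter mapping: u = V, q = C, o = V, k = C, i = V, w = C, a = V.

VCVCVCV


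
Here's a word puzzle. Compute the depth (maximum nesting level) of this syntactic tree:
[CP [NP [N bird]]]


Count bracket nesting levels:
'[' at pos 0: depth = 1
'[' at pos 4: depth = 2
'[' at pos 8: depth = 3
Maximum depth reached: 3

3


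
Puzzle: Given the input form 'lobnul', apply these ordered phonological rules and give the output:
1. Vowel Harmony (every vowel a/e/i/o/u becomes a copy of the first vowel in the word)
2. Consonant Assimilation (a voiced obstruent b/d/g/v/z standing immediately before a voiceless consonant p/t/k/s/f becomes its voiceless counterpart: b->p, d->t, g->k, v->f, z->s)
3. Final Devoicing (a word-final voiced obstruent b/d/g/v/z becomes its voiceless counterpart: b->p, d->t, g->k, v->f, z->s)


Starting form: 'lobnul'
Rule 1: Vowel Harmony: all vowels become 'o' (matching first vowel). 'lobnul' -> 'lobnol'
Rule 2: Consonant Assimilation: no voiced obstruent (b/d/g/v/z) stands immediately before a voiceless consonant (p/t/k/s/f). No change.
Rule 3: Final Devoicing: final consonant 'l' is not one of the voiced obstruents b/d/g/v/z. No change.
Final form: 'lobnol'

lobnol


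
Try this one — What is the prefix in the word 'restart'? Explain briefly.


The word 'restart' = 're' (prefix) + 'start' (root). The prefix is 're'.

re


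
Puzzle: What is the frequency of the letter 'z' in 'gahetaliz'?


Letter 'z' in 'gahetaliz': found at position(s) 9 = 1 occurrence(s).

1


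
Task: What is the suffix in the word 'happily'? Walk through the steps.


The word 'happily' = 'happy' (root) + '-ly' (suffix). The suffix is '-ly'.

ly


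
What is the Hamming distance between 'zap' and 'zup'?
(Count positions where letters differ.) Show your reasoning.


Alignment:
Position 1: 'z' vs 'z' = match
Position 2: 'a' vs 'u' = DIFFER
Position 3: 'p' vs 'p' = match
Total differences: 1

1


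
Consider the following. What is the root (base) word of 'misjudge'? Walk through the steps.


Remove prefix 'mis' from 'misjudge' to get root 'judge'.

judge


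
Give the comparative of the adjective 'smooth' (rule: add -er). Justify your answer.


Apply comparative formation (add -er): 'smooth' -> 'smoother'.

smoother


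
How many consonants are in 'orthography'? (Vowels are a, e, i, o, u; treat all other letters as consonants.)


Consonants in 'orthography': r, t, h, g, r, p, h, y = 8 consonants.

8


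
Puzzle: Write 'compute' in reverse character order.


Reverse 'compute' character by character: 'etupmoc'.

etupmoc


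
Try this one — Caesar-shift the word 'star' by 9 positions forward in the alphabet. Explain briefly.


Shift each letter by 9: s -> b, t -> c, a -> j, r -> a. Result: 'bcja'.

bcja


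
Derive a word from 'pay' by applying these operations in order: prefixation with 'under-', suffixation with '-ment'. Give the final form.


Step 1: Add prefix 'under-' to 'pay' = 'underpay'
Step 2: Add suffix '-ment' to 'underpay' = 'underpayment'

underpayment


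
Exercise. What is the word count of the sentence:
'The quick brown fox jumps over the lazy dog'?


Split into words: The | quick | brown | fox | jumps | over | the | lazy | dog = 9 words.

9


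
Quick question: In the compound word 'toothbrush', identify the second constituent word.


Split 'toothbrush' into 'tooth' + 'brush'. The second part is 'brush'.

brush


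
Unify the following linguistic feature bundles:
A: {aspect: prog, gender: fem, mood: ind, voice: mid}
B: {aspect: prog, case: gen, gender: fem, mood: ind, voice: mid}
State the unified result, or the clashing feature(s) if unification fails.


Compare features:
aspect: A=prog vs B=prog -> unified: prog
case: A=_ vs B=gen -> unified: gen
gender: A=fem vs B=fem -> unified: fem
mood: A=ind vs B=ind -> unified: ind
voice: A=mid vs B=mid -> unified: mid
No clashes found.

Unified: {aspect: prog, case: gen, gender: fem, mood: ind, voice: mid}


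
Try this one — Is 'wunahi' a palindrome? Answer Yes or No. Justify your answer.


Forward: 'wunahi'
Reversed: 'ihanuw'
They differ.

No


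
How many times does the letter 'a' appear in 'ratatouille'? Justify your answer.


Letter 'a' in 'ratatouille': found at position(s) 2, 4 = 2 occurrence(s).

2


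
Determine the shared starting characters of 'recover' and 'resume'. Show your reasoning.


Compare from the start: 2 characters match: 're'. Mismatch at position 3: 'c' vs 's'.

re


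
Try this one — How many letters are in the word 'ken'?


Spell out 'ken' and number each letter: k(1), e(2), n(3). Total: 3 letters.

3


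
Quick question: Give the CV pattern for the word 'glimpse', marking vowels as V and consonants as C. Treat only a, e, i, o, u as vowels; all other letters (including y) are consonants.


Letter mapping: g = C, l = C, i = V, m = C, p = C, s = C, e = V.

CCVCCCV


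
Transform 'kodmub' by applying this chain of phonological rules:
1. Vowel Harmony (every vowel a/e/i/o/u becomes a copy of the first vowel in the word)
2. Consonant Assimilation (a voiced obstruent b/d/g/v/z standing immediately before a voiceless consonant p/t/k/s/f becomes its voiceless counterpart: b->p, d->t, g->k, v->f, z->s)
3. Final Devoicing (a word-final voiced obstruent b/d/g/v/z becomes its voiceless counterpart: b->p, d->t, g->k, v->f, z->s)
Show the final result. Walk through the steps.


Starting form: 'kodmub'
Rule 1: Vowel Harmony: all vowels become 'o' (matching first vowel). 'kodmub' -> 'kodmob'
Rule 2: Consonant Assimilation: no voiced obstruent (b/d/g/v/z) stands immediately before a voiceless consonant (p/t/k/s/f). No change.
Rule 3: Final Devoicing: word-final voiced obstruent 'b' becomes voiceless 'p'. 'kodmob' -> 'kodmop'
Final form: 'kodmop'

kodmop


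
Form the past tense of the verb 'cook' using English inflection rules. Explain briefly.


Apply rule: Add -ed. 'cook' becomes 'cooked'.

cooked


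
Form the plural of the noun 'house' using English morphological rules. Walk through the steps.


Apply rule: Add -s. 'house' becomes 'houses'.

houses


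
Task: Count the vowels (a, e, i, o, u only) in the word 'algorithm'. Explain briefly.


Vowels in 'algorithm': a, o, i = 3 vowels.

3


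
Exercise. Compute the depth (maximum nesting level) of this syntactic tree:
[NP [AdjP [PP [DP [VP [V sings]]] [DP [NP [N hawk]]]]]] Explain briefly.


Count bracket nesting levels:
'[' at pos 0: depth = 1
'[' at pos 4: depth = 2
'[' at pos 10: depth = 3
'[' at pos 14: depth = 4
'[' at pos 18: depth = 5
'[' at pos 22: depth = 6
'[' at pos 34: depth = 4
'[' at pos 38: depth = 5
'[' at pos 42: depth = 6
Maximum depth reached: 6

6
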